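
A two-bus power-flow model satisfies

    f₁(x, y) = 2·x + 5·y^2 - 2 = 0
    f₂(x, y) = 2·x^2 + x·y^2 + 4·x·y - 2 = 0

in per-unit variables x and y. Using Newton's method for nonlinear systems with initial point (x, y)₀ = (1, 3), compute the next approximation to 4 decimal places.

At (1, 3): F = (45.0000, 21.0000).
Jacobian J = [[2, 10·y], [4·x + y^2 + 4·y, 2·x·y + 4·x]].
At the point, J = [[2.0000, 30.0000], [25.0000, 10.0000]] (det J = -730.0000).
Solving J·Δ = −F gives Δ = (-0.2466, -1.4836).
Then the next iterate is (x, y)₁ = (0.7534, 1.5164).

(0.7534, 1.5164)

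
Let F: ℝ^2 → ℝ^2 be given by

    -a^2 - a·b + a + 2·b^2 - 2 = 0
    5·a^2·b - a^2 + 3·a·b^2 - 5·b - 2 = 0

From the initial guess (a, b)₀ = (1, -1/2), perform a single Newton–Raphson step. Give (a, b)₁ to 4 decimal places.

At (1, -1/2): F = (-1.0000, -2.2500).
Jacobian J = [[-2·a - b + 1, -a + 4·b], [10·a·b - 2·a + 3·b^2, 5·a^2 + 6·a·b - 5]].
At the point, J = [[-0.5000, -3.0000], [-6.2500, -3.0000]] (det J = -17.2500).
Solving J·Δ = −F gives Δ = (-0.2174, -0.2971).
Then the next iterate is (a, b)₁ = (0.7826, -0.7971).

(0.7826, -0.7971)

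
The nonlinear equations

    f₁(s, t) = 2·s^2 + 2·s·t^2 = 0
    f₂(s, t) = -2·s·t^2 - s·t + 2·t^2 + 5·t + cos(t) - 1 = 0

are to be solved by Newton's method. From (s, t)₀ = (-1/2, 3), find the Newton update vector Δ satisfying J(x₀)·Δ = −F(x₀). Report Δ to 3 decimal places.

At (-1/2, 3): F = (-8.500, 41.51001).
Jacobian J = [[4·s + 2·t^2, 4·s·t], [-2·t^2 - t, -4·s·t - s + 4·t - sin(t) + 5]].
At the point, J = [[16.000, -6.000], [-21.000, 23.35888]] (det J = 247.74208).
Solving J·Δ = −F gives Δ = (-0.204, -1.960).

(-0.204, -1.960)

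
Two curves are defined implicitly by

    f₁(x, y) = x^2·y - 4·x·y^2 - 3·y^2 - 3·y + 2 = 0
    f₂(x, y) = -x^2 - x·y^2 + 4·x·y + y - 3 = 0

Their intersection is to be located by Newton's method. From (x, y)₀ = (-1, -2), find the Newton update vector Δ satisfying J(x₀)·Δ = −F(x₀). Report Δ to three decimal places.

At (-1, -2): F = (10.000, 6.000).
Jacobian J = [[2·x·y - 4·y^2, x^2 - 8·x·y - 6·y - 3], [-2·x - y^2 + 4·y, -2·x·y + 4·x + 1]].
At the point, J = [[-12.000, -6.000], [-10.000, -7.000]] (det J = 24.000).
Solving J·Δ = −F gives Δ = (1.417, -1.167).

(1.417, -1.167)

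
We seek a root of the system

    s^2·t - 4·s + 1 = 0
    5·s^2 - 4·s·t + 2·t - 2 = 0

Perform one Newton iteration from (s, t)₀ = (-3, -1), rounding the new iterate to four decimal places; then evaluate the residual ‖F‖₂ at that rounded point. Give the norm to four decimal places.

At (-3, -1): F = (4.0000, 29.0000).
Jacobian J = [[2·s·t - 4, s^2], [10·s - 4·t, -4·s + 2]].
At the point, J = [[2.0000, 9.0000], [-26.0000, 14.0000]] (det J = 262.0000).
Solving J·Δ = −F gives Δ = (0.7824, -0.6183).
Then the next iterate is (s, t)₁ = (-2.2176, -1.6183).
Re-evaluating at (-2.2176, -1.6183): F = (1.912006, 4.997180), so ‖F‖₂ = 5.3505.

5.3505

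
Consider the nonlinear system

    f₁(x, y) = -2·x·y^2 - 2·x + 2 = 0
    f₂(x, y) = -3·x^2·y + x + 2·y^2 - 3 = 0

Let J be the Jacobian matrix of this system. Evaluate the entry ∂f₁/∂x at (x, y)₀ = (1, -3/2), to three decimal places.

∂f₁/∂x = -2·y^2 - 2.
At (1, -3/2) this is -6.500.

-6.500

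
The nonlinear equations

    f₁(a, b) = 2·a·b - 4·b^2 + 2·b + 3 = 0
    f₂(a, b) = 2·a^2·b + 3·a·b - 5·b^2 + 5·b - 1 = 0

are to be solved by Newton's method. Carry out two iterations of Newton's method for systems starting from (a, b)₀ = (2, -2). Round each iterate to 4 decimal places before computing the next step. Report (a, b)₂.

(-0.9742, -0.9293)

At (2, -2): F = (-25.0000, -59.0000).
Jacobian J = [[2·b, 2·a - 8·b + 2], [4·a·b + 3·b, 2·a^2 + 3·a - 10·b + 5]].
At the point, J = [[-4.0000, 22.0000], [-22.0000, 39.0000]] (det J = 328.0000).
Solving J·Δ = −F gives Δ = (-0.9848, 0.9573).
Then the next iterate is (a, b)₁ = (1.0152, -1.0427).
Round to (1.0152, -1.0427) and repeat: F = (-5.551391, -16.974542), J = [[-2.0854, 12.3720], [-7.362296, 20.533862]].
Δ = (-1.9894, 0.1134), so (a, b)₂ = (-0.9742, -0.9293).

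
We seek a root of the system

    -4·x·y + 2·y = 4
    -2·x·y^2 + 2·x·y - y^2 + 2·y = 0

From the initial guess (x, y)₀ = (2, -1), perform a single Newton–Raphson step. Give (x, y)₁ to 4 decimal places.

At (2, -1): F = (2.0000, -11.0000).
Jacobian J = [[-4·y, -4·x + 2], [-2·y^2 + 2·y, -4·x·y + 2·x - 2·y + 2]].
At the point, J = [[4.0000, -6.0000], [-4.0000, 16.0000]] (det J = 40.0000).
Solving J·Δ = −F gives Δ = (0.8500, 0.9000).
Then the next iterate is (x, y)₁ = (2.8500, -0.1000).

(2.8500, -0.1000)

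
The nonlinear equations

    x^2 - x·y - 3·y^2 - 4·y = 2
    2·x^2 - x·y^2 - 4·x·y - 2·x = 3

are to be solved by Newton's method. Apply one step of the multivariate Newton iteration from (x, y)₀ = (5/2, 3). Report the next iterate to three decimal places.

At (5/2, 3): F = (-42.250, -48.000).
Jacobian J = [[2·x - y, -x - 6·y - 4], [4·x - y^2 - 4·y - 2, -2·x·y - 4·x]].
At the point, J = [[2.000, -24.500], [-13.000, -25.000]] (det J = -368.500).
Solving J·Δ = −F gives Δ = (-0.325, -1.751).
Then the next iterate is (x, y)₁ = (2.175, 1.249).

(2.175, 1.249)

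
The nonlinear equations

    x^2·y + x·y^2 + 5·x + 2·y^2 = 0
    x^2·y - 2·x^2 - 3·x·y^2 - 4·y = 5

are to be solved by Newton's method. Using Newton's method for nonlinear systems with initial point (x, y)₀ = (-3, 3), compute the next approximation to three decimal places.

At (-3, 3): F = (3.000, 73.000).
Jacobian J = [[2·x·y + y^2 + 5, x^2 + 2·x·y + 4·y], [2·x·y - 4·x - 3·y^2, x^2 - 6·x·y - 4]].
At the point, J = [[-4.000, 3.000], [-33.000, 59.000]] (det J = -137.000).
Solving J·Δ = −F gives Δ = (-0.307, -1.409).
Then the next iterate is (x, y)₁ = (-3.307, 1.591).

(-3.307, 1.591)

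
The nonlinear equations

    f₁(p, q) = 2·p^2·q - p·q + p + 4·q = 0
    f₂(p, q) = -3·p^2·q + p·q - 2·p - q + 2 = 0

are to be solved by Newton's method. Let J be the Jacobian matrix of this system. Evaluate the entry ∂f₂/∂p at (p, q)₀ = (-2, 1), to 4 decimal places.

11.0000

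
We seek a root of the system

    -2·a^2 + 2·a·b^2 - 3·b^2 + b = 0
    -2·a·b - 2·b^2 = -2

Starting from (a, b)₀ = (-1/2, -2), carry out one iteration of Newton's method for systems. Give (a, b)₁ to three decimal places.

At (-1/2, -2): F = (-18.500, -8.000).
Jacobian J = [[-4·a + 2·b^2, 4·a·b - 6·b + 1], [-2·b, -2·a - 4·b]].
At the point, J = [[10.000, 17.000], [4.000, 9.000]] (det J = 22.000).
Solving J·Δ = −F gives Δ = (1.386, 0.273).
Then the next iterate is (a, b)₁ = (0.886, -1.727).

(0.886, -1.727)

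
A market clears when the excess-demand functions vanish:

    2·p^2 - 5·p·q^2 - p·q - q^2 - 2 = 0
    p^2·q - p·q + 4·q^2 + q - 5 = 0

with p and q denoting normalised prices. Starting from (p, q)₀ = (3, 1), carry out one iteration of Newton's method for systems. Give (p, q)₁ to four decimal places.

At (3, 1): F = (-3.0000, 6.0000).
Jacobian J = [[4·p - 5·q^2 - q, -10·p·q - p - 2·q], [2·p·q - q, p^2 - p + 8·q + 1]].
At the point, J = [[6.0000, -35.0000], [5.0000, 15.0000]] (det J = 265.0000).
Solving J·Δ = −F gives Δ = (-0.6226, -0.1925).
Then the next iterate is (p, q)₁ = (2.3774, 0.8075).

(2.3774, 0.8075)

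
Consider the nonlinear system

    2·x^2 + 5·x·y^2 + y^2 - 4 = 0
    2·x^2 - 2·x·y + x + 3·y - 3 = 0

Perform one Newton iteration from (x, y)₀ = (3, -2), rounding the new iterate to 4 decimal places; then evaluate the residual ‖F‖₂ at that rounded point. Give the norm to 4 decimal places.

21.7609

At (3, -2): F = (78.0000, 24.0000).
Jacobian J = [[4·x + 5·y^2, 10·x·y + 2·y], [4·x - 2·y + 1, -2·x + 3]].
At the point, J = [[32.0000, -64.0000], [17.0000, -3.0000]] (det J = 992.0000).
Solving J·Δ = −F gives Δ = (-1.3125, 0.5625).
Then the next iterate is (x, y)₁ = (1.6875, -1.4375).
Re-evaluating at (1.6875, -1.4375): F = (21.197021, 4.921875), so ‖F‖₂ = 21.7609.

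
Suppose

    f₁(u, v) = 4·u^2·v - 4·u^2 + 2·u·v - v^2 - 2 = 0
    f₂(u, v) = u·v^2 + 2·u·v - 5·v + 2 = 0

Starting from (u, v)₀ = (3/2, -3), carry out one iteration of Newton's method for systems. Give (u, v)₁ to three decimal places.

At (3/2, -3): F = (-56.000, 21.500).
Jacobian J = [[8·u·v - 8·u + 2·v, 4·u^2 + 2·u - 2·v], [v^2 + 2·v, 2·u·v + 2·u - 5]].
At the point, J = [[-54.000, 18.000], [3.000, -11.000]] (det J = 540.000).
Solving J·Δ = −F gives Δ = (-0.424, 1.839).
Then the next iterate is (u, v)₁ = (1.076, -1.161).

(1.076, -1.161)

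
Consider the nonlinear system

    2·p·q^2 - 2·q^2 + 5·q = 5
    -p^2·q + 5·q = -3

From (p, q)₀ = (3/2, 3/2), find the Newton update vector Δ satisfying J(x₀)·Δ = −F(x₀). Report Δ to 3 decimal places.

At (3/2, 3/2): F = (4.750, 7.125).
Jacobian J = [[2·q^2, 4·p·q - 4·q + 5], [-2·p·q, -p^2 + 5]].
At the point, J = [[4.500, 8.000], [-4.500, 2.750]] (det J = 48.375).
Solving J·Δ = −F gives Δ = (0.908, -1.105).

(0.908, -1.105)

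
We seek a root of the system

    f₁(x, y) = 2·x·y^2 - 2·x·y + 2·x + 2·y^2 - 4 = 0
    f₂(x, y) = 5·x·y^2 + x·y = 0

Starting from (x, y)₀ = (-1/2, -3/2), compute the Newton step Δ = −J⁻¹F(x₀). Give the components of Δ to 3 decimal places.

(0.459, 0.057)

At (-1/2, -3/2): F = (-4.250, -4.875).
Jacobian J = [[2·y^2 - 2·y + 2, 4·x·y - 2·x + 4·y], [5·y^2 + y, 10·x·y + x]].
At the point, J = [[9.500, -2.000], [9.750, 7.000]] (det J = 86.000).
Solving J·Δ = −F gives Δ = (0.459, 0.057).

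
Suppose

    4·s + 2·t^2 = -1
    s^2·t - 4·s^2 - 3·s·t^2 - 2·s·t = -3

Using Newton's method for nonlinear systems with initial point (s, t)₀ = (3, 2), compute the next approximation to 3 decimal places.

At (3, 2): F = (21.000, -63.000).
Jacobian J = [[4, 4·t], [2·s·t - 8·s - 3·t^2 - 2·t, s^2 - 6·s·t - 2·s]].
At the point, J = [[4.000, 8.000], [-28.000, -33.000]] (det J = 92.000).
Solving J·Δ = −F gives Δ = (2.054, -3.652).
Then the next iterate is (s, t)₁ = (5.054, -1.652).

(5.054, -1.652)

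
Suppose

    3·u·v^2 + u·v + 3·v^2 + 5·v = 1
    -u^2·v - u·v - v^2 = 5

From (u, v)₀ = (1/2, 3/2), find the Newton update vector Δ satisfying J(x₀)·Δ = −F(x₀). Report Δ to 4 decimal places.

At (1/2, 3/2): F = (17.3750, -8.3750).
Jacobian J = [[3·v^2 + v, 6·u·v + u + 6·v + 5], [-2·u·v - v, -u^2 - u - 2·v]].
At the point, J = [[8.2500, 19.0000], [-3.0000, -3.7500]] (det J = 26.0625).
Solving J·Δ = −F gives Δ = (-3.6055, 0.6511).

(-3.6055, 0.6511)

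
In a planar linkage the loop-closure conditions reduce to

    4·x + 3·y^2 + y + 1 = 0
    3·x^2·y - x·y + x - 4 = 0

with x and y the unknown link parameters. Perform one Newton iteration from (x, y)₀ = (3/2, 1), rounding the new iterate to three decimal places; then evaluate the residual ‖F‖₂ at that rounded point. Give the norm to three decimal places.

At (3/2, 1): F = (11.000, 2.750).
Jacobian J = [[4, 6·y + 1], [6·x·y - y + 1, 3·x^2 - x]].
At the point, J = [[4.000, 7.000], [9.000, 5.250]] (det J = -42.000).
Solving J·Δ = −F gives Δ = (0.917, -2.095).
Then the next iterate is (x, y)₁ = (2.417, -1.095).
Re-evaluating at (2.417, -1.095): F = (13.17007, -18.12699), so ‖F‖₂ = 22.406.

22.406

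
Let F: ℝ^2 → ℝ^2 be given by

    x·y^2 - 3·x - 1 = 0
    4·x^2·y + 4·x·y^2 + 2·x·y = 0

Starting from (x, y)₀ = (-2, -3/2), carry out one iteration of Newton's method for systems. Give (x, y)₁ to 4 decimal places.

(-0.8696, -1.4420)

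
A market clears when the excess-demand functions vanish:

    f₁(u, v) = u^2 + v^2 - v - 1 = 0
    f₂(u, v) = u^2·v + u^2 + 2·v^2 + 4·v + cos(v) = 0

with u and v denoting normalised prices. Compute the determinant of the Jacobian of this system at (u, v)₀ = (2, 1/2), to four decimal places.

38.0823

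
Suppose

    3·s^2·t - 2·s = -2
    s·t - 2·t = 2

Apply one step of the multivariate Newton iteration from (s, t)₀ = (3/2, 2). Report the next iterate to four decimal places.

(2.1512, -1.3953)

At (3/2, 2): F = (12.5000, -3.0000).
Jacobian J = [[6·s·t - 2, 3·s^2], [t, s - 2]].
At the point, J = [[16.0000, 6.7500], [2.0000, -0.5000]] (det J = -21.5000).
Solving J·Δ = −F gives Δ = (0.6512, -3.3953).
Then the next iterate is (s, t)₁ = (2.1512, -1.3953).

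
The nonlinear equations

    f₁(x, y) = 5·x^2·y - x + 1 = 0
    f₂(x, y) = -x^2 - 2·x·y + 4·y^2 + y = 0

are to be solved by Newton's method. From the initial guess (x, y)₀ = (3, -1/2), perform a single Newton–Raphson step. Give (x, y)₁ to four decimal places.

(1.7317, -0.4065)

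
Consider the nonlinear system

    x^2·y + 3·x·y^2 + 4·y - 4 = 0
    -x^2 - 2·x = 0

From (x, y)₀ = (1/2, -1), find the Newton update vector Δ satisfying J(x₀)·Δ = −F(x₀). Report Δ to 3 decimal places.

(-0.417, 6.067)

At (1/2, -1): F = (-6.750, -1.250).
Jacobian J = [[2·x·y + 3·y^2, x^2 + 6·x·y + 4], [-2·x - 2, 0]].
At the point, J = [[2.000, 1.250], [-3.000, 0.000]] (det J = 3.750).
Solving J·Δ = −F gives Δ = (-0.417, 6.067).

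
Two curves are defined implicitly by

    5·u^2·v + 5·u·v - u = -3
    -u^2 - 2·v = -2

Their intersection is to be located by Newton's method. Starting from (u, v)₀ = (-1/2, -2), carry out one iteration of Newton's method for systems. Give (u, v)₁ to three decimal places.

At (-1/2, -2): F = (6.000, 5.750).
Jacobian J = [[10·u·v + 5·v - 1, 5·u^2 + 5·u], [-2·u, -2]].
At the point, J = [[-1.000, -1.250], [1.000, -2.000]] (det J = 3.250).
Solving J·Δ = −F gives Δ = (1.481, 3.615).
Then the next iterate is (u, v)₁ = (0.981, 1.615).

(0.981, 1.615)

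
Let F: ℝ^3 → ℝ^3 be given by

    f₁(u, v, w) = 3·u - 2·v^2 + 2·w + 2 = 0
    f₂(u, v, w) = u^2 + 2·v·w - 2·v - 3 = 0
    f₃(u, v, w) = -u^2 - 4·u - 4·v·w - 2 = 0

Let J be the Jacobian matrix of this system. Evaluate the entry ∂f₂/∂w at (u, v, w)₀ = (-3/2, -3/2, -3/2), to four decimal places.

-3.0000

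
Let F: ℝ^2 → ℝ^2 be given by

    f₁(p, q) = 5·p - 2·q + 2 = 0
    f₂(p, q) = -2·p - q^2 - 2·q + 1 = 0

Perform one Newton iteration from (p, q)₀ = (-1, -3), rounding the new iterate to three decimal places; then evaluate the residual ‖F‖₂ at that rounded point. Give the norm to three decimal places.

0.141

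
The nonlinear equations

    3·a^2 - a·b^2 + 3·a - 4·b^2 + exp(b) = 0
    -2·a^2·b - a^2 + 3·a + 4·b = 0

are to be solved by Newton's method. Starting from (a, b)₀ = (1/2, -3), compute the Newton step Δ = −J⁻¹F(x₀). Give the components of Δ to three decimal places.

(0.513, 1.469)

At (1/2, -3): F = (-38.20021, -9.250).
Jacobian J = [[6·a - b^2 + 3, -2·a·b - 8·b + exp(b)], [-4·a·b - 2·a + 3, -2·a^2 + 4]].
At the point, J = [[-3.000, 27.04979], [8.000, 3.500]] (det J = -226.89830).
Solving J·Δ = −F gives Δ = (0.513, 1.469).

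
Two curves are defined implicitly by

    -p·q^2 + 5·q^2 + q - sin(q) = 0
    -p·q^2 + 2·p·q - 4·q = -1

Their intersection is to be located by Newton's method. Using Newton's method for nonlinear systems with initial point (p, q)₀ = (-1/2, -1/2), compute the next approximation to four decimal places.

(1.7526, -0.3529)

At (-1/2, -1/2): F = (1.354426, 3.6250).
Jacobian J = [[-q^2, -2·p·q + 10·q - cos(q) + 1], [-q^2 + 2·q, -2·p·q + 2·p - 4]].
At the point, J = [[-0.2500, -5.377583], [-1.2500, -5.5000]] (det J = -5.346978).
Solving J·Δ = −F gives Δ = (2.2526, 0.1471).
Then the next iterate is (p, q)₁ = (1.7526, -0.3529).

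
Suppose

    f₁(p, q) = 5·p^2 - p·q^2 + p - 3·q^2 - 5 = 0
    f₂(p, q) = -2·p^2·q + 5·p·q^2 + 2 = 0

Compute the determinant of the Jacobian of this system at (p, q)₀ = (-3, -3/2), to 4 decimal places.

J = [[10·p - q^2 + 1, -2·p·q - 6·q], [-4·p·q + 5·q^2, -2·p^2 + 10·p·q]].
At the point, J = [[-31.2500, 0.0000], [-6.7500, 27.0000]].
det J = -843.7500.

-843.7500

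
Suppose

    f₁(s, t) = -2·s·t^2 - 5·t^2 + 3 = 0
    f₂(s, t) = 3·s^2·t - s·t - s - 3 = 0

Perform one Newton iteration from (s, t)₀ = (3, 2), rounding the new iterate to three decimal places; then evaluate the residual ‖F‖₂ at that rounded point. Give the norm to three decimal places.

At (3, 2): F = (-41.000, 42.000).
Jacobian J = [[-2·t^2, -4·s·t - 10·t], [6·s·t - t - 1, 3·s^2 - s]].
At the point, J = [[-8.000, -44.000], [33.000, 24.000]] (det J = 1260.000).
Solving J·Δ = −F gives Δ = (-0.686, -0.807).
Then the next iterate is (s, t)₁ = (2.314, 1.193).
Re-evaluating at (2.314, 1.193): F = (-10.70304, 11.08950), so ‖F‖₂ = 15.412.

15.412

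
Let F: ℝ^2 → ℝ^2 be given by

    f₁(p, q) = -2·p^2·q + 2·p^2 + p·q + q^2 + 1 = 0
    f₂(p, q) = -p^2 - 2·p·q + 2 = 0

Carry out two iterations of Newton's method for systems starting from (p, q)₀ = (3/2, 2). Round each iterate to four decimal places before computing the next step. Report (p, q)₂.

At (3/2, 2): F = (3.5000, -6.2500).
Jacobian J = [[-4·p·q + 4·p + q, -2·p^2 + p + 2·q], [-2·p - 2·q, -2·p]].
At the point, J = [[-4.0000, 1.0000], [-7.0000, -3.0000]] (det J = 19.0000).
Solving J·Δ = −F gives Δ = (0.2237, -2.6053).
Then the next iterate is (p, q)₁ = (1.7237, -0.6053).
Round to (1.7237, -0.6053) and repeat: F = (9.862180, 1.115570), J = [[10.462922, -5.429183], [-2.2368, -3.4474]].
Δ = (-0.5795, 0.6996), so (p, q)₂ = (1.1442, 0.0943).

(1.1442, 0.0943)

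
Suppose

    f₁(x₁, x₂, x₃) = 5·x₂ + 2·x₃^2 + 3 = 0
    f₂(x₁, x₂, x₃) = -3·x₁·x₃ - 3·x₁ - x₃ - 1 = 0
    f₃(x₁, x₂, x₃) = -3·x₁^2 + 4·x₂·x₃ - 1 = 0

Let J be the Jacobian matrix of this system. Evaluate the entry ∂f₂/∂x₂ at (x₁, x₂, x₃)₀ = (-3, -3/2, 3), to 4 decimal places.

0.0000

∂f₂/∂x₂ = 0.
At (-3, -3/2, 3) this is 0.0000.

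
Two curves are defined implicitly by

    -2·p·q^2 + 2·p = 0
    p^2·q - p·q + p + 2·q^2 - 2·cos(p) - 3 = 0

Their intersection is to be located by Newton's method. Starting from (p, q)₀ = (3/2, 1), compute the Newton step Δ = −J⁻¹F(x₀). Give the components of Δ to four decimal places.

(-0.2219, 0.0000)

At (3/2, 1): F = (0.0000, 1.108526).
Jacobian J = [[-2·q^2 + 2, -4·p·q], [2·p·q - q + 2·sin(p) + 1, p^2 - p + 4·q]].
At the point, J = [[0.0000, -6.0000], [4.994990, 4.7500]] (det J = 29.969940).
Solving J·Δ = −F gives Δ = (-0.2219, 0.0000).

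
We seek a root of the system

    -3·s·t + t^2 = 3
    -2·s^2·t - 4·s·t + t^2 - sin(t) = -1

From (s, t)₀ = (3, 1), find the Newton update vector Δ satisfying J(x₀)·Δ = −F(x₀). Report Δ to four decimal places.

At (3, 1): F = (-11.0000, -28.841471).
Jacobian J = [[-3·t, -3·s + 2·t], [-4·s·t - 4·t, -2·s^2 - 4·s + 2·t - cos(t)]].
At the point, J = [[-3.0000, -7.0000], [-16.0000, -28.540302]] (det J = -26.379093).
Solving J·Δ = −F gives Δ = (4.2478, -3.3919).

(4.2478, -3.3919)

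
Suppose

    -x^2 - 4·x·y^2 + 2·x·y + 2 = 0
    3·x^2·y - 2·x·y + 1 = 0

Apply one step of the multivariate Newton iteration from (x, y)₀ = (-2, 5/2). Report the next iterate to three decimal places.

At (-2, 5/2): F = (38.000, 41.000).
Jacobian J = [[-2·x - 4·y^2 + 2·y, -8·x·y + 2·x], [6·x·y - 2·y, 3·x^2 - 2·x]].
At the point, J = [[-16.000, 36.000], [-35.000, 16.000]] (det J = 1004.000).
Solving J·Δ = −F gives Δ = (0.865, -0.671).
Then the next iterate is (x, y)₁ = (-1.135, 1.829).

(-1.135, 1.829)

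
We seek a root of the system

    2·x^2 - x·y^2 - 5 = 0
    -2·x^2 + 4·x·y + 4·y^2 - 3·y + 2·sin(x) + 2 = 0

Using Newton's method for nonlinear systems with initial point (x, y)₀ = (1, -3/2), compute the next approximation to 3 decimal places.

(-3.022, 2.596)

At (1, -3/2): F = (-5.250, 9.18294).
Jacobian J = [[4·x - y^2, -2·x·y], [-4·x + 4·y + 2·cos(x), 4·x + 8·y - 3]].
At the point, J = [[1.750, 3.000], [-8.91940, -11.000]] (det J = 7.50819).
Solving J·Δ = −F gives Δ = (-4.022, 4.096).
Then the next iterate is (x, y)₁ = (-3.022, 2.596).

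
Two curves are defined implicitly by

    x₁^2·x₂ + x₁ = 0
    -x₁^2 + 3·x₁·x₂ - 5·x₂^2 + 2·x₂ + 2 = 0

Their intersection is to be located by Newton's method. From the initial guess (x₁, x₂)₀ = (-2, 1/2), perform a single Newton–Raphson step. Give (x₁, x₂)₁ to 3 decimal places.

(-0.385, 0.904)

At (-2, 1/2): F = (0.000, -5.250).
Jacobian J = [[2·x₁·x₂ + 1, x₁^2], [-2·x₁ + 3·x₂, 3·x₁ - 10·x₂ + 2]].
At the point, J = [[-1.000, 4.000], [5.500, -9.000]] (det J = -13.000).
Solving J·Δ = −F gives Δ = (1.615, 0.404).
Then the next iterate is (x₁, x₂)₁ = (-0.385, 0.904).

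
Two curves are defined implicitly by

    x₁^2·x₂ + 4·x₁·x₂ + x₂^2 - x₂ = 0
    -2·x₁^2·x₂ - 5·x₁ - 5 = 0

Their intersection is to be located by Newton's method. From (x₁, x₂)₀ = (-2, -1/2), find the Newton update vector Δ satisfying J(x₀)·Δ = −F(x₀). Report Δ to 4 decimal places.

At (-2, -1/2): F = (2.7500, 9.0000).
Jacobian J = [[2·x₁·x₂ + 4·x₂, x₁^2 + 4·x₁ + 2·x₂ - 1], [-4·x₁·x₂ - 5, -2·x₁^2]].
At the point, J = [[0.0000, -6.0000], [-9.0000, -8.0000]] (det J = -54.0000).
Solving J·Δ = −F gives Δ = (0.5926, 0.4583).

(0.5926, 0.4583)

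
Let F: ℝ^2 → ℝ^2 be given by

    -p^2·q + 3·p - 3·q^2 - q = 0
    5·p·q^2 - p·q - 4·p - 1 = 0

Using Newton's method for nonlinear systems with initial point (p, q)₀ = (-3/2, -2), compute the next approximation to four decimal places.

At (-3/2, -2): F = (-10.0000, -28.0000).
Jacobian J = [[-2·p·q + 3, -p^2 - 6·q - 1], [5·q^2 - q - 4, 10·p·q - p]].
At the point, J = [[-3.0000, 8.7500], [18.0000, 31.5000]] (det J = -252.0000).
Solving J·Δ = −F gives Δ = (-0.2778, 1.0476).
Then the next iterate is (p, q)₁ = (-1.7778, -0.9524).

(-1.7778, -0.9524)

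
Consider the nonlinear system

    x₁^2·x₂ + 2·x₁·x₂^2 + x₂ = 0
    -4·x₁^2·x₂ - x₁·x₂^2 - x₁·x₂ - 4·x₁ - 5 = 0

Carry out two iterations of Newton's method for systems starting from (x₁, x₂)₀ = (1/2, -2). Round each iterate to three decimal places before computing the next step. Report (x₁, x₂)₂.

(1.213, 1.964)

At (1/2, -2): F = (1.500, -6.000).
Jacobian J = [[2·x₁·x₂ + 2·x₂^2, x₁^2 + 4·x₁·x₂ + 1], [-8·x₁·x₂ - x₂^2 - x₂ - 4, -4·x₁^2 - 2·x₁·x₂ - x₁]].
At the point, J = [[6.000, -2.750], [2.000, 0.500]] (det J = 8.500).
Solving J·Δ = −F gives Δ = (1.853, 4.588).
Then the next iterate is (x₁, x₂)₁ = (2.353, 2.588).
Round to (2.353, 2.588) and repeat: F = (48.43633, -93.57633), J = [[25.57462, 30.89487], [-62.00226, -36.67856]].
Δ = (-1.140, -0.624), so (x₁, x₂)₂ = (1.213, 1.964).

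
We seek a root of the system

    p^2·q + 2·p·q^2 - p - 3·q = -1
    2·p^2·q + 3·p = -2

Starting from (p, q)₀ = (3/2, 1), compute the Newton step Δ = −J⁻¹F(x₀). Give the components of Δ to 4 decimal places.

(-1.7051, 0.9658)

At (3/2, 1): F = (1.7500, 11.0000).
Jacobian J = [[2·p·q + 2·q^2 - 1, p^2 + 4·p·q - 3], [4·p·q + 3, 2·p^2]].
At the point, J = [[4.0000, 5.2500], [9.0000, 4.5000]] (det J = -29.2500).
Solving J·Δ = −F gives Δ = (-1.7051, 0.9658).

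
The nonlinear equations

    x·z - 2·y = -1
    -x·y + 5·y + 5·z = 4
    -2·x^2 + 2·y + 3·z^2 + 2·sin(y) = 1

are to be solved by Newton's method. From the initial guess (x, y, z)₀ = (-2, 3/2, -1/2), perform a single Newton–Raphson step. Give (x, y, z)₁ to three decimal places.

(-1.645, 1.238, -0.826)

At (-2, 3/2, -1/2): F = (-1.000, 4.000, -3.25501).
Jacobian J = [[z, -2, x], [-y, -x + 5, 5], [-4·x, 2·cos(y) + 2, 6·z]].
At the point, J = [[-0.500, -2.000, -2.000], [-1.500, 7.000, 5.000], [8.000, 2.14147, -3.000]] (det J = 63.27811).
Solving J·Δ = −F gives Δ = (0.355, -0.262, -0.326).
Then the next iterate is (x, y, z)₁ = (-1.645, 1.238, -0.826).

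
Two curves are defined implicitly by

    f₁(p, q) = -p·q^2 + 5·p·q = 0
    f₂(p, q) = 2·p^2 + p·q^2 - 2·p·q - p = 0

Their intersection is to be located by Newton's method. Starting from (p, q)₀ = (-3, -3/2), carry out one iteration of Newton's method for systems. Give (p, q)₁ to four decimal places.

At (-3, -3/2): F = (29.2500, 5.2500).
Jacobian J = [[-q^2 + 5·q, -2·p·q + 5·p], [4·p + q^2 - 2·q - 1, 2·p·q - 2·p]].
At the point, J = [[-9.7500, -24.0000], [-7.7500, 15.0000]] (det J = -332.2500).
Solving J·Δ = −F gives Δ = (1.6998, 0.5282).
Then the next iterate is (p, q)₁ = (-1.3002, -0.9718).

(-1.3002, -0.9718)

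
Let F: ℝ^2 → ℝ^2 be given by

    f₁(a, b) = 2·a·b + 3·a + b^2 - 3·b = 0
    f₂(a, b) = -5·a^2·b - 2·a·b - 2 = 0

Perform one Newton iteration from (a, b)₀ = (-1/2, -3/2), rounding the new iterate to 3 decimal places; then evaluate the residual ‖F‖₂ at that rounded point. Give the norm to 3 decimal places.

At (-1/2, -3/2): F = (6.750, -1.625).
Jacobian J = [[2·b + 3, 2·a + 2·b - 3], [-10·a·b - 2·b, -5·a^2 - 2·a]].
At the point, J = [[0.000, -7.000], [-4.500, -0.250]] (det J = -31.500).
Solving J·Δ = −F gives Δ = (-0.415, 0.964).
Then the next iterate is (a, b)₁ = (-0.915, -0.536).
Re-evaluating at (-0.915, -0.536): F = (0.13118, -0.73712), so ‖F‖₂ = 0.749.

0.749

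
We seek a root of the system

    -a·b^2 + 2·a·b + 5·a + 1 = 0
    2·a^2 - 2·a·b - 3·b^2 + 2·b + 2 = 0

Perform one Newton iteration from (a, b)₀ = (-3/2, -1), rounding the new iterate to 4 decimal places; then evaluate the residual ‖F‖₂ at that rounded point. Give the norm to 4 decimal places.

882.9061

At (-3/2, -1): F = (-2.0000, -1.5000).
Jacobian J = [[-b^2 + 2·b + 5, -2·a·b + 2·a], [4·a - 2·b, -2·a - 6·b + 2]].
At the point, J = [[2.0000, -6.0000], [-4.0000, 11.0000]] (det J = -2.0000).
Solving J·Δ = −F gives Δ = (-15.5000, -5.5000).
Then the next iterate is (a, b)₁ = (-17.0000, -6.5000).
Re-evaluating at (-17.0000, -6.5000): F = (855.2500, 219.2500), so ‖F‖₂ = 882.9061.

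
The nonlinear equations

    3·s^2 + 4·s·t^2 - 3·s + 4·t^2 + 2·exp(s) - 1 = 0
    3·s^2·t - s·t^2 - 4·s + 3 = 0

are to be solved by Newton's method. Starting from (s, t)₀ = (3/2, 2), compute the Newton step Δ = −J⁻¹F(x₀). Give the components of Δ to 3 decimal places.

At (3/2, 2): F = (50.21338, 4.500).
Jacobian J = [[6·s + 4·t^2 + 2·exp(s) - 3, 8·s·t + 8·t], [6·s·t - t^2 - 4, 3·s^2 - 2·s·t]].
At the point, J = [[30.96338, 40.000], [10.000, 0.750]] (det J = -376.77747).
Solving J·Δ = −F gives Δ = (-0.378, -0.963).

(-0.378, -0.963)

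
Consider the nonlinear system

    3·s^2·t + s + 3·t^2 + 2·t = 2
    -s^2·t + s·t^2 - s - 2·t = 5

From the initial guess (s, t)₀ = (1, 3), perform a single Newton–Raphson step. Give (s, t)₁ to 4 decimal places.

At (1, 3): F = (41.0000, -6.0000).
Jacobian J = [[6·s·t + 1, 3·s^2 + 6·t + 2], [-2·s·t + t^2 - 1, -s^2 + 2·s·t - 2]].
At the point, J = [[19.0000, 23.0000], [2.0000, 3.0000]] (det J = 11.0000).
Solving J·Δ = −F gives Δ = (-23.7273, 17.8182).
Then the next iterate is (s, t)₁ = (-22.7273, 20.8182).

(-22.7273, 20.8182)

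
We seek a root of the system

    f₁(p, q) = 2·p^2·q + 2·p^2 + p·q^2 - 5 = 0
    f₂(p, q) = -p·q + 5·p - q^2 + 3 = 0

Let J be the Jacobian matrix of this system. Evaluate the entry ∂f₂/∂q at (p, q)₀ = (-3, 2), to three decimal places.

-1.000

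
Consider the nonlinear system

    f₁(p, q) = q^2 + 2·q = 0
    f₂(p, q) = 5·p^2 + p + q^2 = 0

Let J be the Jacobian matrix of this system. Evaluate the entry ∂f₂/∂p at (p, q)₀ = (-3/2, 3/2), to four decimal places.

∂f₂/∂p = 10·p + 1.
At (-3/2, 3/2) this is -14.0000.

-14.0000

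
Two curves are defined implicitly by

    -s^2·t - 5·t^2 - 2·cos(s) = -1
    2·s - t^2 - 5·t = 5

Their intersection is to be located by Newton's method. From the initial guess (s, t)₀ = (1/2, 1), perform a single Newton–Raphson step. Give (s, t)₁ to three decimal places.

(3.409, 0.402)

At (1/2, 1): F = (-6.00517, -10.000).
Jacobian J = [[-2·s·t + 2·sin(s), -s^2 - 10·t], [2, -2·t - 5]].
At the point, J = [[-0.04115, -10.250], [2.000, -7.000]] (det J = 20.78804).
Solving J·Δ = −F gives Δ = (2.909, -0.598).
Then the next iterate is (s, t)₁ = (3.409, 0.402).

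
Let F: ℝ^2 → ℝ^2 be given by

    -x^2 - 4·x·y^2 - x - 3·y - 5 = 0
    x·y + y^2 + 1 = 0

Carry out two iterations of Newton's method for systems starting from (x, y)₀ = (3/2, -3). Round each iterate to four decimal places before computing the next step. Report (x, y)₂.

At (3/2, -3): F = (-53.7500, 5.5000).
Jacobian J = [[-2·x - 4·y^2 - 1, -8·x·y - 3], [y, x + 2·y]].
At the point, J = [[-40.0000, 33.0000], [-3.0000, -4.5000]] (det J = 279.0000).
Solving J·Δ = −F gives Δ = (-0.2164, 1.3665).
Then the next iterate is (x, y)₁ = (1.2836, -1.6335).
Round to (1.2836, -1.6335) and repeat: F = (-16.730963, 1.571562), J = [[-14.240489, 13.774085], [-1.6335, -1.9834]].
Δ = (-0.2274, 0.9796), so (x, y)₂ = (1.0562, -0.6539).

(1.0562, -0.6539)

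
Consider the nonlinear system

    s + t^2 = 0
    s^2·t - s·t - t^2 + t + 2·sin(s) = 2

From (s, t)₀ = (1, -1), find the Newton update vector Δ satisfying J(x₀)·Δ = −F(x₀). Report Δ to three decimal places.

(-0.432, 0.784)

At (1, -1): F = (2.000, -2.31706).
Jacobian J = [[1, 2·t], [2·s·t - t + 2·cos(s), s^2 - s - 2·t + 1]].
At the point, J = [[1.000, -2.000], [0.08060, 3.000]] (det J = 3.16121).
Solving J·Δ = −F gives Δ = (-0.432, 0.784).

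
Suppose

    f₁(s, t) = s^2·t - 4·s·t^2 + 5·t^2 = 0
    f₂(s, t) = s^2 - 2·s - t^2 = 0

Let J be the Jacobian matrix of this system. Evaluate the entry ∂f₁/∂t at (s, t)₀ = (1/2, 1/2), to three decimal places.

3.250

∂f₁/∂t = s^2 - 8·s·t + 10·t.
At (1/2, 1/2) this is 3.250.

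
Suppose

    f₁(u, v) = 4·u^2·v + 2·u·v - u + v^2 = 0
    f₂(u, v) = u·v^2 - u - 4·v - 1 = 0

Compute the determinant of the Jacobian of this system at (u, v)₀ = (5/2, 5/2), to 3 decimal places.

275.250

J = [[8·u·v + 2·v - 1, 4·u^2 + 2·u + 2·v], [v^2 - 1, 2·u·v - 4]].
At the point, J = [[54.000, 35.000], [5.250, 8.500]].
det J = 275.250.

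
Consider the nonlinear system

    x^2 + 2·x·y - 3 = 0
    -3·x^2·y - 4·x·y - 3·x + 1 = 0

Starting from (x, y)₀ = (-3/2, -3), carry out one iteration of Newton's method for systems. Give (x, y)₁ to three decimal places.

At (-3/2, -3): F = (8.250, 7.750).
Jacobian J = [[2·x + 2·y, 2·x], [-6·x·y - 4·y - 3, -3·x^2 - 4·x]].
At the point, J = [[-9.000, -3.000], [-18.000, -0.750]] (det J = -47.250).
Solving J·Δ = −F gives Δ = (0.361, 1.667).
Then the next iterate is (x, y)₁ = (-1.139, -1.333).

(-1.139, -1.333)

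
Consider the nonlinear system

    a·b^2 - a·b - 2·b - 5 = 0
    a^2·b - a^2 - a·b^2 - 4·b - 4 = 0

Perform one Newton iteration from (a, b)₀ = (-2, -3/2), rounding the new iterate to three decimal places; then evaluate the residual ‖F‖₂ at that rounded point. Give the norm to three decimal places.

At (-2, -3/2): F = (-9.500, -3.500).
Jacobian J = [[b^2 - b, 2·a·b - a - 2], [2·a·b - 2·a - b^2, a^2 - 2·a·b - 4]].
At the point, J = [[3.750, 6.000], [7.750, -6.000]] (det J = -69.000).
Solving J·Δ = −F gives Δ = (1.130, 0.877).
Then the next iterate is (a, b)₁ = (-0.870, -0.623).
Re-evaluating at (-0.870, -0.623): F = (-4.63368, -2.39878), so ‖F‖₂ = 5.218.

5.218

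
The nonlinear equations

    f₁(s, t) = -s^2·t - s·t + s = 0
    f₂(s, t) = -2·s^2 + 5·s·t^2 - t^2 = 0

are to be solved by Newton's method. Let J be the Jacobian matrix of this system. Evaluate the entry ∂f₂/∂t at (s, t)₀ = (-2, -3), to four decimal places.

66.0000

∂f₂/∂t = 10·s·t - 2·t.
At (-2, -3) this is 66.0000.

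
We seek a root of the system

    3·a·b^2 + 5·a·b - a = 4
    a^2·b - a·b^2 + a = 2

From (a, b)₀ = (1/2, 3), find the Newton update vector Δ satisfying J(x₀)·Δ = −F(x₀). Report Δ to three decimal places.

(0.271, -2.403)

At (1/2, 3): F = (16.500, -5.250).
Jacobian J = [[3·b^2 + 5·b - 1, 6·a·b + 5·a], [2·a·b - b^2 + 1, a^2 - 2·a·b]].
At the point, J = [[41.000, 11.500], [-5.000, -2.750]] (det J = -55.250).
Solving J·Δ = −F gives Δ = (0.271, -2.403).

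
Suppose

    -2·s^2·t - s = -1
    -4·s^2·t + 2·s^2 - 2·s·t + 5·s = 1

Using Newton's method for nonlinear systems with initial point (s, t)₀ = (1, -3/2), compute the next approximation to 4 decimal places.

At (1, -3/2): F = (3.0000, 15.0000).
Jacobian J = [[-4·s·t - 1, -2·s^2], [-8·s·t + 4·s - 2·t + 5, -4·s^2 - 2·s]].
At the point, J = [[5.0000, -2.0000], [24.0000, -6.0000]] (det J = 18.0000).
Solving J·Δ = −F gives Δ = (-0.6667, -0.1667).
Then the next iterate is (s, t)₁ = (0.3333, -1.6667).

(0.3333, -1.6667)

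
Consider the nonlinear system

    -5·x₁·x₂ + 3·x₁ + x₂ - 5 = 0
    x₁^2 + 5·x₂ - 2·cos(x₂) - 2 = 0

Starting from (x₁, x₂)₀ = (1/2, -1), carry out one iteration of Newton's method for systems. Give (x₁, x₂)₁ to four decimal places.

(1.1556, 1.1631)

At (1/2, -1): F = (-2.0000, -7.830605).
Jacobian J = [[-5·x₂ + 3, -5·x₁ + 1], [2·x₁, 2·sin(x₂) + 5]].
At the point, J = [[8.0000, -1.5000], [1.0000, 3.317058]] (det J = 28.036464).
Solving J·Δ = −F gives Δ = (0.6556, 2.1631).
Then the next iterate is (x₁, x₂)₁ = (1.1556, 1.1631).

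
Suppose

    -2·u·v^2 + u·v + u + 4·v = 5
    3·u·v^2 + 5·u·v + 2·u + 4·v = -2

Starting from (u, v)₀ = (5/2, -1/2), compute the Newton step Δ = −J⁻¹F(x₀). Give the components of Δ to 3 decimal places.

(-24.413, 0.609)

At (5/2, -1/2): F = (-7.000, 0.625).
Jacobian J = [[-2·v^2 + v + 1, -4·u·v + u + 4], [3·v^2 + 5·v + 2, 6·u·v + 5·u + 4]].
At the point, J = [[0.000, 11.500], [0.250, 9.000]] (det J = -2.875).
Solving J·Δ = −F gives Δ = (-24.413, 0.609).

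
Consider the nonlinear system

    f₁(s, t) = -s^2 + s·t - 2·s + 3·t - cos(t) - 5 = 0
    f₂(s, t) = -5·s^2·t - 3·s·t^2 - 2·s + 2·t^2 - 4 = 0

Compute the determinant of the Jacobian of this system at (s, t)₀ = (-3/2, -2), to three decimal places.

J = [[-2·s + t - 2, s + sin(t) + 3], [-10·s·t - 3·t^2 - 2, -5·s^2 - 6·s·t + 4·t]].
At the point, J = [[-1.000, 0.59070], [-44.000, -37.250]].
det J = 63.241.

63.241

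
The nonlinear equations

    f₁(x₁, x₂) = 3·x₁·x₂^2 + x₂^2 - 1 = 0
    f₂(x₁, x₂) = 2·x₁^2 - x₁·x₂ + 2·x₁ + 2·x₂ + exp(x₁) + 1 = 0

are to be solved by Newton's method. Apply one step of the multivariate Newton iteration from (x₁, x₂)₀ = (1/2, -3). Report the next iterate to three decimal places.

(0.342, -1.852)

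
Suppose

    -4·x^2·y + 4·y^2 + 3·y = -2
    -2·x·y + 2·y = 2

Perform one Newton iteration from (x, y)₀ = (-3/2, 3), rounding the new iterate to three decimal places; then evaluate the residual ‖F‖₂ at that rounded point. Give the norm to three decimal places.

At (-3/2, 3): F = (20.000, 13.000).
Jacobian J = [[-8·x·y, -4·x^2 + 8·y + 3], [-2·y, -2·x + 2]].
At the point, J = [[36.000, 18.000], [-6.000, 5.000]] (det J = 288.000).
Solving J·Δ = −F gives Δ = (0.465, -2.042).
Then the next iterate is (x, y)₁ = (-1.035, 0.958).
Re-evaluating at (-1.035, 0.958): F = (4.44012, 1.89906), so ‖F‖₂ = 4.829.

4.829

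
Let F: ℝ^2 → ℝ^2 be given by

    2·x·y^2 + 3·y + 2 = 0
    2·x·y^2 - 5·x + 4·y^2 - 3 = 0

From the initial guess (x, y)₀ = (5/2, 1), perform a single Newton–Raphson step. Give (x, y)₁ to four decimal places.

At (5/2, 1): F = (10.0000, -6.5000).
Jacobian J = [[2·y^2, 4·x·y + 3], [2·y^2 - 5, 4·x·y + 8·y]].
At the point, J = [[2.0000, 13.0000], [-3.0000, 18.0000]] (det J = 75.0000).
Solving J·Δ = −F gives Δ = (-3.5267, -0.2267).
Then the next iterate is (x, y)₁ = (-1.0267, 0.7733).

(-1.0267, 0.7733)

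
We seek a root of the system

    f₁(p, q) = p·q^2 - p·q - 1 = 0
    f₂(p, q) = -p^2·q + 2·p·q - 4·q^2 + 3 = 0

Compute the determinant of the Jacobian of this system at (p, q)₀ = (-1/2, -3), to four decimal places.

304.5000

J = [[q^2 - q, 2·p·q - p], [-2·p·q + 2·q, -p^2 + 2·p - 8·q]].
At the point, J = [[12.0000, 3.5000], [-9.0000, 22.7500]].
det J = 304.5000.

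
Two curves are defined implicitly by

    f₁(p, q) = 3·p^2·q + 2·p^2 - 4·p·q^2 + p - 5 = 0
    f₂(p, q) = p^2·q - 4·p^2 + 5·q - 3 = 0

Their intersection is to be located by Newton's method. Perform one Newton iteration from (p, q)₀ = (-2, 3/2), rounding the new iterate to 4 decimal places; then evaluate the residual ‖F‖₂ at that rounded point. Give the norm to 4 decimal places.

9.2711

At (-2, 3/2): F = (37.0000, -5.5000).
Jacobian J = [[6·p·q + 4·p - 4·q^2 + 1, 3·p^2 - 8·p·q], [2·p·q - 8·p, p^2 + 5]].
At the point, J = [[-34.0000, 36.0000], [10.0000, 9.0000]] (det J = -666.0000).
Solving J·Δ = −F gives Δ = (0.7973, -0.2748).
Then the next iterate is (p, q)₁ = (-1.2027, 1.2252).
Re-evaluating at (-1.2027, 1.2252): F = (9.228547, -0.887713), so ‖F‖₂ = 9.2711.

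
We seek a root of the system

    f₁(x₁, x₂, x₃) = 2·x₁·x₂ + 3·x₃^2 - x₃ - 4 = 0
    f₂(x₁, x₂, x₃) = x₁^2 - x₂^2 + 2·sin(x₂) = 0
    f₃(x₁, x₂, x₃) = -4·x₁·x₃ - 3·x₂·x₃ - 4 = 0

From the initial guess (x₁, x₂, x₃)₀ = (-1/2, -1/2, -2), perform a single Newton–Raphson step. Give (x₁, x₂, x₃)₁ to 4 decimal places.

(0.1298, 0.0766, -1.2851)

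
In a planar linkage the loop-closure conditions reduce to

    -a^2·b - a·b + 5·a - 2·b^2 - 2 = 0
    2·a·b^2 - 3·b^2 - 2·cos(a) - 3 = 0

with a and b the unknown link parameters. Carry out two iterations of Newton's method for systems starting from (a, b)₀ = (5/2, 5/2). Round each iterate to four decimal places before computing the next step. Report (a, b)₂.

(2.3110, 1.0264)

At (5/2, 5/2): F = (-23.8750, 11.102287).
Jacobian J = [[-2·a·b - b + 5, -a^2 - a - 4·b], [2·b^2 + 2·sin(a), 4·a·b - 6·b]].
At the point, J = [[-10.0000, -18.7500], [13.696944, 10.0000]] (det J = 156.817705).
Solving J·Δ = −F gives Δ = (0.1950, -1.3773).
Then the next iterate is (a, b)₁ = (2.6950, 1.1227).
Round to (2.6950, 1.1227) and repeat: F = (-2.225785, 1.816336), J = [[-2.174053, -14.448825], [3.384700, 5.366506]].
Δ = (-0.3840, -0.0963), so (a, b)₂ = (2.3110, 1.0264).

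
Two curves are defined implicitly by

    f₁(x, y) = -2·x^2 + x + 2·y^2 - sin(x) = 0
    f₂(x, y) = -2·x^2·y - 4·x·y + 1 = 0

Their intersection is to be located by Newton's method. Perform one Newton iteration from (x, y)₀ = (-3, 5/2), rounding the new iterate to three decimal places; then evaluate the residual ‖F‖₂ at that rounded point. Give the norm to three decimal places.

2.853

At (-3, 5/2): F = (-8.35888, -14.000).
Jacobian J = [[-4·x - cos(x) + 1, 4·y], [-4·x·y - 4·y, -2·x^2 - 4·x]].
At the point, J = [[13.98999, 10.000], [20.000, -6.000]] (det J = -283.93995).
Solving J·Δ = −F gives Δ = (0.670, -0.101).
Then the next iterate is (x, y)₁ = (-2.330, 2.399).
Re-evaluating at (-2.330, 2.399): F = (-0.95201, -2.68918), so ‖F‖₂ = 2.853.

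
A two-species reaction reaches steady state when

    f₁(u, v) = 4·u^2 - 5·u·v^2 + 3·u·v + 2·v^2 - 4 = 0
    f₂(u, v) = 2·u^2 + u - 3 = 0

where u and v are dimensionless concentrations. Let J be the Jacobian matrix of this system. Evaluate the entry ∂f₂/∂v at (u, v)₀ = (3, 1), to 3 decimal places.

∂f₂/∂v = 0.
At (3, 1) this is 0.000.

0.000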